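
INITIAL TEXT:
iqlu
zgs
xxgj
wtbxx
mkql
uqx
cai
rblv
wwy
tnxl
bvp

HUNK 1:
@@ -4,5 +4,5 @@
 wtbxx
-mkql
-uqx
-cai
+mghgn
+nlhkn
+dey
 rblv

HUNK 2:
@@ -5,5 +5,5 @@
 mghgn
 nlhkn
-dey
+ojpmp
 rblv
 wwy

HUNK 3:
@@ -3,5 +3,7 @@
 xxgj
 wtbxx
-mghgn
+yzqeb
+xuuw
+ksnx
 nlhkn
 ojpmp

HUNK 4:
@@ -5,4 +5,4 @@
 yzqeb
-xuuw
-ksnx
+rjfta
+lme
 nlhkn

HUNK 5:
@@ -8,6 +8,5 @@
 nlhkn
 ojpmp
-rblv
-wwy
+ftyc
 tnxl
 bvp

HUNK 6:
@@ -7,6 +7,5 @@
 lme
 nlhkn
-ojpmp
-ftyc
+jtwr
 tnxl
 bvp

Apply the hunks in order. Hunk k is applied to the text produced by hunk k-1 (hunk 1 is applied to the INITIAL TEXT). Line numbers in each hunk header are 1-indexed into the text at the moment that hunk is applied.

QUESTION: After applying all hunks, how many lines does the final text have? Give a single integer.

Answer: 11

Derivation:
Hunk 1: at line 4 remove [mkql,uqx,cai] add [mghgn,nlhkn,dey] -> 11 lines: iqlu zgs xxgj wtbxx mghgn nlhkn dey rblv wwy tnxl bvp
Hunk 2: at line 5 remove [dey] add [ojpmp] -> 11 lines: iqlu zgs xxgj wtbxx mghgn nlhkn ojpmp rblv wwy tnxl bvp
Hunk 3: at line 3 remove [mghgn] add [yzqeb,xuuw,ksnx] -> 13 lines: iqlu zgs xxgj wtbxx yzqeb xuuw ksnx nlhkn ojpmp rblv wwy tnxl bvp
Hunk 4: at line 5 remove [xuuw,ksnx] add [rjfta,lme] -> 13 lines: iqlu zgs xxgj wtbxx yzqeb rjfta lme nlhkn ojpmp rblv wwy tnxl bvp
Hunk 5: at line 8 remove [rblv,wwy] add [ftyc] -> 12 lines: iqlu zgs xxgj wtbxx yzqeb rjfta lme nlhkn ojpmp ftyc tnxl bvp
Hunk 6: at line 7 remove [ojpmp,ftyc] add [jtwr] -> 11 lines: iqlu zgs xxgj wtbxx yzqeb rjfta lme nlhkn jtwr tnxl bvp
Final line count: 11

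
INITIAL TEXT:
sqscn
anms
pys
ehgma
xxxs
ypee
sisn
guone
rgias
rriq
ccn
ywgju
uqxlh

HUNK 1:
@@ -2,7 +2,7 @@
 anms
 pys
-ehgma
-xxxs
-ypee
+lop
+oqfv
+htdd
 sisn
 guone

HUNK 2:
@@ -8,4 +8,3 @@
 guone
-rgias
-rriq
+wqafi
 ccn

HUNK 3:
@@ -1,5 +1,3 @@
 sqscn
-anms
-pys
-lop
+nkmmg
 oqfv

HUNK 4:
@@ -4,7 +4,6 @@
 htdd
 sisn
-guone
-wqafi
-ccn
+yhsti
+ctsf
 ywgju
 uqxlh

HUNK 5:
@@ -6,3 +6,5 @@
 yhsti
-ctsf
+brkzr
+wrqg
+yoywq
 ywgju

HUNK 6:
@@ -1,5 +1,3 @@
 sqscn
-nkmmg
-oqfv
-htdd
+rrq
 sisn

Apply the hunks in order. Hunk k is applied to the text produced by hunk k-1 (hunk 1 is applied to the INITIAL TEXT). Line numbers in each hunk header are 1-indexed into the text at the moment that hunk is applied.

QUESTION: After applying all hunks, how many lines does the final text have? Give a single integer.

Hunk 1: at line 2 remove [ehgma,xxxs,ypee] add [lop,oqfv,htdd] -> 13 lines: sqscn anms pys lop oqfv htdd sisn guone rgias rriq ccn ywgju uqxlh
Hunk 2: at line 8 remove [rgias,rriq] add [wqafi] -> 12 lines: sqscn anms pys lop oqfv htdd sisn guone wqafi ccn ywgju uqxlh
Hunk 3: at line 1 remove [anms,pys,lop] add [nkmmg] -> 10 lines: sqscn nkmmg oqfv htdd sisn guone wqafi ccn ywgju uqxlh
Hunk 4: at line 4 remove [guone,wqafi,ccn] add [yhsti,ctsf] -> 9 lines: sqscn nkmmg oqfv htdd sisn yhsti ctsf ywgju uqxlh
Hunk 5: at line 6 remove [ctsf] add [brkzr,wrqg,yoywq] -> 11 lines: sqscn nkmmg oqfv htdd sisn yhsti brkzr wrqg yoywq ywgju uqxlh
Hunk 6: at line 1 remove [nkmmg,oqfv,htdd] add [rrq] -> 9 lines: sqscn rrq sisn yhsti brkzr wrqg yoywq ywgju uqxlh
Final line count: 9

Answer: 9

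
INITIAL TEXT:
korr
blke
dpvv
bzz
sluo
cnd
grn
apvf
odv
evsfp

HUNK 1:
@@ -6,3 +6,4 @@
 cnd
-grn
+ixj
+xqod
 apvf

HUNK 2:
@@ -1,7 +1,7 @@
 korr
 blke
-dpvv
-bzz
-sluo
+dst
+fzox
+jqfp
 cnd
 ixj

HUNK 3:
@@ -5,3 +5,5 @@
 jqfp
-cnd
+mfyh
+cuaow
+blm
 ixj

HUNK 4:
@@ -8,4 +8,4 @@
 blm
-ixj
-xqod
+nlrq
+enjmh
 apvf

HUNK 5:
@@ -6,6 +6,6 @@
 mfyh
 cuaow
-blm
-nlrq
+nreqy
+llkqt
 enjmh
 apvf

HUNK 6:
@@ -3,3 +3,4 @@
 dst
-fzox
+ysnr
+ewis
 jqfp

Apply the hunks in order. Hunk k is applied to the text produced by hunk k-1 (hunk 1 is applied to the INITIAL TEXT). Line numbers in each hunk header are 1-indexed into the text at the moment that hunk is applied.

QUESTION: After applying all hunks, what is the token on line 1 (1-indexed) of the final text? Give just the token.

Answer: korr

Derivation:
Hunk 1: at line 6 remove [grn] add [ixj,xqod] -> 11 lines: korr blke dpvv bzz sluo cnd ixj xqod apvf odv evsfp
Hunk 2: at line 1 remove [dpvv,bzz,sluo] add [dst,fzox,jqfp] -> 11 lines: korr blke dst fzox jqfp cnd ixj xqod apvf odv evsfp
Hunk 3: at line 5 remove [cnd] add [mfyh,cuaow,blm] -> 13 lines: korr blke dst fzox jqfp mfyh cuaow blm ixj xqod apvf odv evsfp
Hunk 4: at line 8 remove [ixj,xqod] add [nlrq,enjmh] -> 13 lines: korr blke dst fzox jqfp mfyh cuaow blm nlrq enjmh apvf odv evsfp
Hunk 5: at line 6 remove [blm,nlrq] add [nreqy,llkqt] -> 13 lines: korr blke dst fzox jqfp mfyh cuaow nreqy llkqt enjmh apvf odv evsfp
Hunk 6: at line 3 remove [fzox] add [ysnr,ewis] -> 14 lines: korr blke dst ysnr ewis jqfp mfyh cuaow nreqy llkqt enjmh apvf odv evsfp
Final line 1: korr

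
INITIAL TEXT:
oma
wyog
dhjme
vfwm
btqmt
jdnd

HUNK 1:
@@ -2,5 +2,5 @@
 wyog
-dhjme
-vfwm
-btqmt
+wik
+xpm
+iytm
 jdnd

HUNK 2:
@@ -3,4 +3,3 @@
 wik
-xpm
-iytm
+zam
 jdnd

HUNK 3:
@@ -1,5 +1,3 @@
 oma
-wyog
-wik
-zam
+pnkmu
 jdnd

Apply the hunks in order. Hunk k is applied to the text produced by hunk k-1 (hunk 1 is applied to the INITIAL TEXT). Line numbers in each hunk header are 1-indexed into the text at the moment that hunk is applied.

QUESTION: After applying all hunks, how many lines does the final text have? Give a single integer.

Answer: 3

Derivation:
Hunk 1: at line 2 remove [dhjme,vfwm,btqmt] add [wik,xpm,iytm] -> 6 lines: oma wyog wik xpm iytm jdnd
Hunk 2: at line 3 remove [xpm,iytm] add [zam] -> 5 lines: oma wyog wik zam jdnd
Hunk 3: at line 1 remove [wyog,wik,zam] add [pnkmu] -> 3 lines: oma pnkmu jdnd
Final line count: 3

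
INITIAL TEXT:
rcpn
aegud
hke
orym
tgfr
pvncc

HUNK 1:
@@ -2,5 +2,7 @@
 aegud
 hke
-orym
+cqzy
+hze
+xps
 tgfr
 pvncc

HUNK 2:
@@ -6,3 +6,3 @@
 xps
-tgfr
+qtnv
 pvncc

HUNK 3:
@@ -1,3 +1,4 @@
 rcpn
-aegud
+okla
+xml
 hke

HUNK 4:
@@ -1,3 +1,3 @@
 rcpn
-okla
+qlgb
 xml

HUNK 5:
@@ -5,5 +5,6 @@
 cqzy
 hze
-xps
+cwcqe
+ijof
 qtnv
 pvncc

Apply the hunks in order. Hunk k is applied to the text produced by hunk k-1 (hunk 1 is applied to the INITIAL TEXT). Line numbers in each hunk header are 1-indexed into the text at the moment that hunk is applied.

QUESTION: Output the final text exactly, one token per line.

Answer: rcpn
qlgb
xml
hke
cqzy
hze
cwcqe
ijof
qtnv
pvncc

Derivation:
Hunk 1: at line 2 remove [orym] add [cqzy,hze,xps] -> 8 lines: rcpn aegud hke cqzy hze xps tgfr pvncc
Hunk 2: at line 6 remove [tgfr] add [qtnv] -> 8 lines: rcpn aegud hke cqzy hze xps qtnv pvncc
Hunk 3: at line 1 remove [aegud] add [okla,xml] -> 9 lines: rcpn okla xml hke cqzy hze xps qtnv pvncc
Hunk 4: at line 1 remove [okla] add [qlgb] -> 9 lines: rcpn qlgb xml hke cqzy hze xps qtnv pvncc
Hunk 5: at line 5 remove [xps] add [cwcqe,ijof] -> 10 lines: rcpn qlgb xml hke cqzy hze cwcqe ijof qtnv pvncc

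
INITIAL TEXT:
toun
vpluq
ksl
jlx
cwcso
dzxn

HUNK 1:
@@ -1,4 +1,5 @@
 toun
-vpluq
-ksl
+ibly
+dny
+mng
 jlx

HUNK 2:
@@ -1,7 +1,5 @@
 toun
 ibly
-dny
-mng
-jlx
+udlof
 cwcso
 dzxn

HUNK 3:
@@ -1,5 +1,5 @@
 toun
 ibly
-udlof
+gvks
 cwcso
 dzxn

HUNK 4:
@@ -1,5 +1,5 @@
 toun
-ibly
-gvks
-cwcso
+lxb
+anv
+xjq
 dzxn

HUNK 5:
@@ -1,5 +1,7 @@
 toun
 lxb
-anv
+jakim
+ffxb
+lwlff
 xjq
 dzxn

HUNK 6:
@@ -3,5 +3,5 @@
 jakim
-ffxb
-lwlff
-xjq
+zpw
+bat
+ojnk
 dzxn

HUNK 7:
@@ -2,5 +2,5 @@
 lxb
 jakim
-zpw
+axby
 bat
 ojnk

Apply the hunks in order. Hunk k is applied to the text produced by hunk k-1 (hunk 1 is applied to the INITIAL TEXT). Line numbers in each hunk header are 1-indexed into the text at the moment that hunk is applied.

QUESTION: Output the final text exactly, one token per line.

Hunk 1: at line 1 remove [vpluq,ksl] add [ibly,dny,mng] -> 7 lines: toun ibly dny mng jlx cwcso dzxn
Hunk 2: at line 1 remove [dny,mng,jlx] add [udlof] -> 5 lines: toun ibly udlof cwcso dzxn
Hunk 3: at line 1 remove [udlof] add [gvks] -> 5 lines: toun ibly gvks cwcso dzxn
Hunk 4: at line 1 remove [ibly,gvks,cwcso] add [lxb,anv,xjq] -> 5 lines: toun lxb anv xjq dzxn
Hunk 5: at line 1 remove [anv] add [jakim,ffxb,lwlff] -> 7 lines: toun lxb jakim ffxb lwlff xjq dzxn
Hunk 6: at line 3 remove [ffxb,lwlff,xjq] add [zpw,bat,ojnk] -> 7 lines: toun lxb jakim zpw bat ojnk dzxn
Hunk 7: at line 2 remove [zpw] add [axby] -> 7 lines: toun lxb jakim axby bat ojnk dzxn

Answer: toun
lxb
jakim
axby
bat
ojnk
dzxn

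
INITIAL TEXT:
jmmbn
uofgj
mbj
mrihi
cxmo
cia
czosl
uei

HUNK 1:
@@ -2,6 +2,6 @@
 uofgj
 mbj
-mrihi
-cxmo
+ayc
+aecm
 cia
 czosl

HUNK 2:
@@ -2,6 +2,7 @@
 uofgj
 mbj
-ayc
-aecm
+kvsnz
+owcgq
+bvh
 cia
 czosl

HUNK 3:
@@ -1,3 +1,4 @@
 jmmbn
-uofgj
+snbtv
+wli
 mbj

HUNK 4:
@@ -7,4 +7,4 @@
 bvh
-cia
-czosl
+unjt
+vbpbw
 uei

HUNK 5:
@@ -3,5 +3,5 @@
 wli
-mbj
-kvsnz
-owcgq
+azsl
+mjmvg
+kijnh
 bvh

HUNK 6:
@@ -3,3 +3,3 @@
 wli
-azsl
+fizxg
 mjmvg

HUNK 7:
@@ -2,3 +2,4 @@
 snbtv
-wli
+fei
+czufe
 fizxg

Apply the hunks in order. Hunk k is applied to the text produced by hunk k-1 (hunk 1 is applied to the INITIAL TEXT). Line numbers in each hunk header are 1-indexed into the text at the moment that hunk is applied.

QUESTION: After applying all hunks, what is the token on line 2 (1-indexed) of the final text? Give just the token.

Hunk 1: at line 2 remove [mrihi,cxmo] add [ayc,aecm] -> 8 lines: jmmbn uofgj mbj ayc aecm cia czosl uei
Hunk 2: at line 2 remove [ayc,aecm] add [kvsnz,owcgq,bvh] -> 9 lines: jmmbn uofgj mbj kvsnz owcgq bvh cia czosl uei
Hunk 3: at line 1 remove [uofgj] add [snbtv,wli] -> 10 lines: jmmbn snbtv wli mbj kvsnz owcgq bvh cia czosl uei
Hunk 4: at line 7 remove [cia,czosl] add [unjt,vbpbw] -> 10 lines: jmmbn snbtv wli mbj kvsnz owcgq bvh unjt vbpbw uei
Hunk 5: at line 3 remove [mbj,kvsnz,owcgq] add [azsl,mjmvg,kijnh] -> 10 lines: jmmbn snbtv wli azsl mjmvg kijnh bvh unjt vbpbw uei
Hunk 6: at line 3 remove [azsl] add [fizxg] -> 10 lines: jmmbn snbtv wli fizxg mjmvg kijnh bvh unjt vbpbw uei
Hunk 7: at line 2 remove [wli] add [fei,czufe] -> 11 lines: jmmbn snbtv fei czufe fizxg mjmvg kijnh bvh unjt vbpbw uei
Final line 2: snbtv

Answer: snbtv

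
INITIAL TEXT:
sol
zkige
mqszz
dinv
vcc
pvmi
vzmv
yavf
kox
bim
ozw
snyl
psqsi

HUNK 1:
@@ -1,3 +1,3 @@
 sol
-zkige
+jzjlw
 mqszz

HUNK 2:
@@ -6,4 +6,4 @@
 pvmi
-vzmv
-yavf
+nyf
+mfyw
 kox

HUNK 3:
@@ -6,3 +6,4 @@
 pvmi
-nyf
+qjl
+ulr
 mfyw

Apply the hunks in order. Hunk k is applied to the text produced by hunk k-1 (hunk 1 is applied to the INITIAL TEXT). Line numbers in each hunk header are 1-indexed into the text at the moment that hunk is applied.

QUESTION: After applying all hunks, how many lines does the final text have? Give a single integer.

Answer: 14

Derivation:
Hunk 1: at line 1 remove [zkige] add [jzjlw] -> 13 lines: sol jzjlw mqszz dinv vcc pvmi vzmv yavf kox bim ozw snyl psqsi
Hunk 2: at line 6 remove [vzmv,yavf] add [nyf,mfyw] -> 13 lines: sol jzjlw mqszz dinv vcc pvmi nyf mfyw kox bim ozw snyl psqsi
Hunk 3: at line 6 remove [nyf] add [qjl,ulr] -> 14 lines: sol jzjlw mqszz dinv vcc pvmi qjl ulr mfyw kox bim ozw snyl psqsi
Final line count: 14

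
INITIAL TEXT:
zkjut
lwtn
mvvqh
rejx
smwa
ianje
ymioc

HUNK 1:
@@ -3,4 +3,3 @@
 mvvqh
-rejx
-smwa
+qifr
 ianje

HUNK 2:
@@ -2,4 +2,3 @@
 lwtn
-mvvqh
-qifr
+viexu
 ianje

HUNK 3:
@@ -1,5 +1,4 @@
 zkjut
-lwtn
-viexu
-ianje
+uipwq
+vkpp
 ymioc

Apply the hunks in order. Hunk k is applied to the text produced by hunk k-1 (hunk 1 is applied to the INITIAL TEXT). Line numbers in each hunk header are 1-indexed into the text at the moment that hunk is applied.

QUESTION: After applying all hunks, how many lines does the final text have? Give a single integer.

Hunk 1: at line 3 remove [rejx,smwa] add [qifr] -> 6 lines: zkjut lwtn mvvqh qifr ianje ymioc
Hunk 2: at line 2 remove [mvvqh,qifr] add [viexu] -> 5 lines: zkjut lwtn viexu ianje ymioc
Hunk 3: at line 1 remove [lwtn,viexu,ianje] add [uipwq,vkpp] -> 4 lines: zkjut uipwq vkpp ymioc
Final line count: 4

Answer: 4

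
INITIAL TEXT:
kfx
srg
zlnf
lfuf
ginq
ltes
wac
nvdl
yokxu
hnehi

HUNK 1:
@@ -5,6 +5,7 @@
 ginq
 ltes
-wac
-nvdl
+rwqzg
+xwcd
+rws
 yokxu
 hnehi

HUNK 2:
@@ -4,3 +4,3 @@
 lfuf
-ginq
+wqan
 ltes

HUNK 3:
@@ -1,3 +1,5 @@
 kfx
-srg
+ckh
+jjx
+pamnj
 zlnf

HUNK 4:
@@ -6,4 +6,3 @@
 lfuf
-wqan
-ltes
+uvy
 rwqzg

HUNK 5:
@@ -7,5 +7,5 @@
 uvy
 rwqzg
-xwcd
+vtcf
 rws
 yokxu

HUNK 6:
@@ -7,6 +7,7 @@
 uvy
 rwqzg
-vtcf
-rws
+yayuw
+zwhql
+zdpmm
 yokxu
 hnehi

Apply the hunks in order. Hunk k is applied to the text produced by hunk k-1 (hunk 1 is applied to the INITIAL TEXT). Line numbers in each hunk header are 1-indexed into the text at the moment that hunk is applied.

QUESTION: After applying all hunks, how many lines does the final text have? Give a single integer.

Hunk 1: at line 5 remove [wac,nvdl] add [rwqzg,xwcd,rws] -> 11 lines: kfx srg zlnf lfuf ginq ltes rwqzg xwcd rws yokxu hnehi
Hunk 2: at line 4 remove [ginq] add [wqan] -> 11 lines: kfx srg zlnf lfuf wqan ltes rwqzg xwcd rws yokxu hnehi
Hunk 3: at line 1 remove [srg] add [ckh,jjx,pamnj] -> 13 lines: kfx ckh jjx pamnj zlnf lfuf wqan ltes rwqzg xwcd rws yokxu hnehi
Hunk 4: at line 6 remove [wqan,ltes] add [uvy] -> 12 lines: kfx ckh jjx pamnj zlnf lfuf uvy rwqzg xwcd rws yokxu hnehi
Hunk 5: at line 7 remove [xwcd] add [vtcf] -> 12 lines: kfx ckh jjx pamnj zlnf lfuf uvy rwqzg vtcf rws yokxu hnehi
Hunk 6: at line 7 remove [vtcf,rws] add [yayuw,zwhql,zdpmm] -> 13 lines: kfx ckh jjx pamnj zlnf lfuf uvy rwqzg yayuw zwhql zdpmm yokxu hnehi
Final line count: 13

Answer: 13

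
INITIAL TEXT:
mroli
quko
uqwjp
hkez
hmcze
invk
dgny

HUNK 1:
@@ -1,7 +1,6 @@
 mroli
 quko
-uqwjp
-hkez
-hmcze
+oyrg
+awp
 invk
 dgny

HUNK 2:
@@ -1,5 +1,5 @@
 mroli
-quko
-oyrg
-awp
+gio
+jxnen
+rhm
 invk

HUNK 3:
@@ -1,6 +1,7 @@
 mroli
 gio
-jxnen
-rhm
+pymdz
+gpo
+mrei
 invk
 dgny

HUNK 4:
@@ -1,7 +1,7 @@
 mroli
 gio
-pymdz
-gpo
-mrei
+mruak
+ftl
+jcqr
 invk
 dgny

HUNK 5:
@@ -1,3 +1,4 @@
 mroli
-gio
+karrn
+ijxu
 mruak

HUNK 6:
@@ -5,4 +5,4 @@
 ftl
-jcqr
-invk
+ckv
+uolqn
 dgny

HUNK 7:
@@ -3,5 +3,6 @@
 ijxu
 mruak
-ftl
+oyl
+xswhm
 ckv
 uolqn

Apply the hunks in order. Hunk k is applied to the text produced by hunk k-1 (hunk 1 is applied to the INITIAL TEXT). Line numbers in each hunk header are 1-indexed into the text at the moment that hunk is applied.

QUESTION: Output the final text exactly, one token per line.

Hunk 1: at line 1 remove [uqwjp,hkez,hmcze] add [oyrg,awp] -> 6 lines: mroli quko oyrg awp invk dgny
Hunk 2: at line 1 remove [quko,oyrg,awp] add [gio,jxnen,rhm] -> 6 lines: mroli gio jxnen rhm invk dgny
Hunk 3: at line 1 remove [jxnen,rhm] add [pymdz,gpo,mrei] -> 7 lines: mroli gio pymdz gpo mrei invk dgny
Hunk 4: at line 1 remove [pymdz,gpo,mrei] add [mruak,ftl,jcqr] -> 7 lines: mroli gio mruak ftl jcqr invk dgny
Hunk 5: at line 1 remove [gio] add [karrn,ijxu] -> 8 lines: mroli karrn ijxu mruak ftl jcqr invk dgny
Hunk 6: at line 5 remove [jcqr,invk] add [ckv,uolqn] -> 8 lines: mroli karrn ijxu mruak ftl ckv uolqn dgny
Hunk 7: at line 3 remove [ftl] add [oyl,xswhm] -> 9 lines: mroli karrn ijxu mruak oyl xswhm ckv uolqn dgny

Answer: mroli
karrn
ijxu
mruak
oyl
xswhm
ckv
uolqn
dgny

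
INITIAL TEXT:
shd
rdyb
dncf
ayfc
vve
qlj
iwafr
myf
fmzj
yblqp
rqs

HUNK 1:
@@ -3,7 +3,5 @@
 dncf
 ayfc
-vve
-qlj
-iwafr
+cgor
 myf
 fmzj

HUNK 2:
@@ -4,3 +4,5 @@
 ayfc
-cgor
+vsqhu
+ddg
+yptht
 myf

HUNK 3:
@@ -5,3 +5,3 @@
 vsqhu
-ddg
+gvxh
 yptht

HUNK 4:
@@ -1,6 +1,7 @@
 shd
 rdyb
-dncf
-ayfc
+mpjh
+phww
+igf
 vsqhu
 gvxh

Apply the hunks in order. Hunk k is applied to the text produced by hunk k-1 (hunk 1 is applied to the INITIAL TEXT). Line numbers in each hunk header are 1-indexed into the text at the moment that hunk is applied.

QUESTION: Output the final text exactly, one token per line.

Answer: shd
rdyb
mpjh
phww
igf
vsqhu
gvxh
yptht
myf
fmzj
yblqp
rqs

Derivation:
Hunk 1: at line 3 remove [vve,qlj,iwafr] add [cgor] -> 9 lines: shd rdyb dncf ayfc cgor myf fmzj yblqp rqs
Hunk 2: at line 4 remove [cgor] add [vsqhu,ddg,yptht] -> 11 lines: shd rdyb dncf ayfc vsqhu ddg yptht myf fmzj yblqp rqs
Hunk 3: at line 5 remove [ddg] add [gvxh] -> 11 lines: shd rdyb dncf ayfc vsqhu gvxh yptht myf fmzj yblqp rqs
Hunk 4: at line 1 remove [dncf,ayfc] add [mpjh,phww,igf] -> 12 lines: shd rdyb mpjh phww igf vsqhu gvxh yptht myf fmzj yblqp rqs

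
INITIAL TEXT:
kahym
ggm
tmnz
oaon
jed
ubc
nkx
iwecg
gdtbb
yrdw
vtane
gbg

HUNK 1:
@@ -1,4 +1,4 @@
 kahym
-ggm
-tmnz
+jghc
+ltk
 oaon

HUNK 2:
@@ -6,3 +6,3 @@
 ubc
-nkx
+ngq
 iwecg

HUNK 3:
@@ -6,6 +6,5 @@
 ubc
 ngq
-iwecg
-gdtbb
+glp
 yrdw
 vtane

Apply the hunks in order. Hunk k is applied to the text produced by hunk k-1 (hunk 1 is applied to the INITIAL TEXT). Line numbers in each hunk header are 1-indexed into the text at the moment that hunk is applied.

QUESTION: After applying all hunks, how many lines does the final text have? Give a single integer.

Answer: 11

Derivation:
Hunk 1: at line 1 remove [ggm,tmnz] add [jghc,ltk] -> 12 lines: kahym jghc ltk oaon jed ubc nkx iwecg gdtbb yrdw vtane gbg
Hunk 2: at line 6 remove [nkx] add [ngq] -> 12 lines: kahym jghc ltk oaon jed ubc ngq iwecg gdtbb yrdw vtane gbg
Hunk 3: at line 6 remove [iwecg,gdtbb] add [glp] -> 11 lines: kahym jghc ltk oaon jed ubc ngq glp yrdw vtane gbg
Final line count: 11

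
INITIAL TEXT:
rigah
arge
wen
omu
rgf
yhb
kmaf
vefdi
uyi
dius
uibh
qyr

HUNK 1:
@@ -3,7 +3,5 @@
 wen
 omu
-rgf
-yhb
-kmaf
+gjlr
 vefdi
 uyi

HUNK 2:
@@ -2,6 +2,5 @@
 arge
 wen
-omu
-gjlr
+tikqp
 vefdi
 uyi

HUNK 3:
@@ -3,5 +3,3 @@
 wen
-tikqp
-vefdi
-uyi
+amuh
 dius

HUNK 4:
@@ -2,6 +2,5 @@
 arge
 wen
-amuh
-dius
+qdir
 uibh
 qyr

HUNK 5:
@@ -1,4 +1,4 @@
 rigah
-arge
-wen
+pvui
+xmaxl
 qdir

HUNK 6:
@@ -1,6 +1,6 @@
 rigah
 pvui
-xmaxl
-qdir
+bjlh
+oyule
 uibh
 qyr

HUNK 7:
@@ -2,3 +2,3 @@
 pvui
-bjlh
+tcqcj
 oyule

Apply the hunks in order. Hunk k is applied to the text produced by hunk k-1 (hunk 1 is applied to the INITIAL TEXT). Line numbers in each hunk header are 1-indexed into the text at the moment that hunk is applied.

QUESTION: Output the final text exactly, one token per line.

Answer: rigah
pvui
tcqcj
oyule
uibh
qyr

Derivation:
Hunk 1: at line 3 remove [rgf,yhb,kmaf] add [gjlr] -> 10 lines: rigah arge wen omu gjlr vefdi uyi dius uibh qyr
Hunk 2: at line 2 remove [omu,gjlr] add [tikqp] -> 9 lines: rigah arge wen tikqp vefdi uyi dius uibh qyr
Hunk 3: at line 3 remove [tikqp,vefdi,uyi] add [amuh] -> 7 lines: rigah arge wen amuh dius uibh qyr
Hunk 4: at line 2 remove [amuh,dius] add [qdir] -> 6 lines: rigah arge wen qdir uibh qyr
Hunk 5: at line 1 remove [arge,wen] add [pvui,xmaxl] -> 6 lines: rigah pvui xmaxl qdir uibh qyr
Hunk 6: at line 1 remove [xmaxl,qdir] add [bjlh,oyule] -> 6 lines: rigah pvui bjlh oyule uibh qyr
Hunk 7: at line 2 remove [bjlh] add [tcqcj] -> 6 lines: rigah pvui tcqcj oyule uibh qyr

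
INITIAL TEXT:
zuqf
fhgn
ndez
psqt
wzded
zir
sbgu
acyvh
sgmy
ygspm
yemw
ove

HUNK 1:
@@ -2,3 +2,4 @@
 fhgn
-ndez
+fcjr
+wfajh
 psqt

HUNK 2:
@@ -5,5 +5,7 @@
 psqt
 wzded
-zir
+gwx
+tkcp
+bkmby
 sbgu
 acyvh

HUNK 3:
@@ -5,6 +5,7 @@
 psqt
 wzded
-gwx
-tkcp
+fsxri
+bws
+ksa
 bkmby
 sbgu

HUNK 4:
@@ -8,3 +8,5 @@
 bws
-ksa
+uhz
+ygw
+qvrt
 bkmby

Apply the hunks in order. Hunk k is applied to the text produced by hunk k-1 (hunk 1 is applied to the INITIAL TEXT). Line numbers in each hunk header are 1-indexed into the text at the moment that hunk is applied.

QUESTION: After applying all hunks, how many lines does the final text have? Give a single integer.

Answer: 18

Derivation:
Hunk 1: at line 2 remove [ndez] add [fcjr,wfajh] -> 13 lines: zuqf fhgn fcjr wfajh psqt wzded zir sbgu acyvh sgmy ygspm yemw ove
Hunk 2: at line 5 remove [zir] add [gwx,tkcp,bkmby] -> 15 lines: zuqf fhgn fcjr wfajh psqt wzded gwx tkcp bkmby sbgu acyvh sgmy ygspm yemw ove
Hunk 3: at line 5 remove [gwx,tkcp] add [fsxri,bws,ksa] -> 16 lines: zuqf fhgn fcjr wfajh psqt wzded fsxri bws ksa bkmby sbgu acyvh sgmy ygspm yemw ove
Hunk 4: at line 8 remove [ksa] add [uhz,ygw,qvrt] -> 18 lines: zuqf fhgn fcjr wfajh psqt wzded fsxri bws uhz ygw qvrt bkmby sbgu acyvh sgmy ygspm yemw ove
Final line count: 18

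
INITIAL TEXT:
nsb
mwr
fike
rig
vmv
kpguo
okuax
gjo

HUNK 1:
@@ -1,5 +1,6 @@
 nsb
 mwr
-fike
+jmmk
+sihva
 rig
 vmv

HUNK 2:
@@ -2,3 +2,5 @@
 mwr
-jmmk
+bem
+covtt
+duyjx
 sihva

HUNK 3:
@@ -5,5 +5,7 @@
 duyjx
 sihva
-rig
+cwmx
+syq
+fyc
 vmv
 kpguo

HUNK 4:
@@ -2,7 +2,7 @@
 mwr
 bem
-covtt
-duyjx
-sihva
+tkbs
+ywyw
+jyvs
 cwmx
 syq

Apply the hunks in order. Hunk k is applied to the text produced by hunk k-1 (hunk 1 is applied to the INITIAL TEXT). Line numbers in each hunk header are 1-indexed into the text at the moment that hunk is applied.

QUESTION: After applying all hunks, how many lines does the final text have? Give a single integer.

Hunk 1: at line 1 remove [fike] add [jmmk,sihva] -> 9 lines: nsb mwr jmmk sihva rig vmv kpguo okuax gjo
Hunk 2: at line 2 remove [jmmk] add [bem,covtt,duyjx] -> 11 lines: nsb mwr bem covtt duyjx sihva rig vmv kpguo okuax gjo
Hunk 3: at line 5 remove [rig] add [cwmx,syq,fyc] -> 13 lines: nsb mwr bem covtt duyjx sihva cwmx syq fyc vmv kpguo okuax gjo
Hunk 4: at line 2 remove [covtt,duyjx,sihva] add [tkbs,ywyw,jyvs] -> 13 lines: nsb mwr bem tkbs ywyw jyvs cwmx syq fyc vmv kpguo okuax gjo
Final line count: 13

Answer: 13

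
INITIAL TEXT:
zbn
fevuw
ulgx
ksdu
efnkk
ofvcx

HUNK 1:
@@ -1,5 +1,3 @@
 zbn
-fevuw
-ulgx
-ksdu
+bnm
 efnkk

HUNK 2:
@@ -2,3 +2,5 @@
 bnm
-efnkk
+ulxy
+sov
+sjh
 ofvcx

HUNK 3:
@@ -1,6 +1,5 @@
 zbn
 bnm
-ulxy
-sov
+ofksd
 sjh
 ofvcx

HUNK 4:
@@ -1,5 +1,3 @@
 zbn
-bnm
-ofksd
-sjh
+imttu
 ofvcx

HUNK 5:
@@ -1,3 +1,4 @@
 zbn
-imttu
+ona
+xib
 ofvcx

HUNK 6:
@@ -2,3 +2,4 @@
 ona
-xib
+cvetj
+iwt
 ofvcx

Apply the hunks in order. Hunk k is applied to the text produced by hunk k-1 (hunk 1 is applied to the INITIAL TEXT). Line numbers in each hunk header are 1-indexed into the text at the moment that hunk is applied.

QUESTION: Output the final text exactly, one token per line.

Hunk 1: at line 1 remove [fevuw,ulgx,ksdu] add [bnm] -> 4 lines: zbn bnm efnkk ofvcx
Hunk 2: at line 2 remove [efnkk] add [ulxy,sov,sjh] -> 6 lines: zbn bnm ulxy sov sjh ofvcx
Hunk 3: at line 1 remove [ulxy,sov] add [ofksd] -> 5 lines: zbn bnm ofksd sjh ofvcx
Hunk 4: at line 1 remove [bnm,ofksd,sjh] add [imttu] -> 3 lines: zbn imttu ofvcx
Hunk 5: at line 1 remove [imttu] add [ona,xib] -> 4 lines: zbn ona xib ofvcx
Hunk 6: at line 2 remove [xib] add [cvetj,iwt] -> 5 lines: zbn ona cvetj iwt ofvcx

Answer: zbn
ona
cvetj
iwt
ofvcx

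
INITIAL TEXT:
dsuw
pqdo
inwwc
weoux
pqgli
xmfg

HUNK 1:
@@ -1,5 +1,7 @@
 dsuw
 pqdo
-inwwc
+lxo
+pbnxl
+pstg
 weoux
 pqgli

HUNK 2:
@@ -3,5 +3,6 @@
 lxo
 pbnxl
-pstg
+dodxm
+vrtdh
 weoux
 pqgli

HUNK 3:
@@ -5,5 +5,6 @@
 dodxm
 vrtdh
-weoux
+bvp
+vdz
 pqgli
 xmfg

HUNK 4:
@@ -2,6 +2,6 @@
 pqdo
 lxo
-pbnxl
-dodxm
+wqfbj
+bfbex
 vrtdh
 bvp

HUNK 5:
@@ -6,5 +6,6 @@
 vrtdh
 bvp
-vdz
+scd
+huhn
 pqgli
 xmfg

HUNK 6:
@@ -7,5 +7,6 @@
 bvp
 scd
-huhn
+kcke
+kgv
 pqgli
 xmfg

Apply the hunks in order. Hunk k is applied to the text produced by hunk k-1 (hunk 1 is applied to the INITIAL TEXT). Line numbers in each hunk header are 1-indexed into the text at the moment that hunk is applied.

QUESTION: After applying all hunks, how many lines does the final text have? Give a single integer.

Hunk 1: at line 1 remove [inwwc] add [lxo,pbnxl,pstg] -> 8 lines: dsuw pqdo lxo pbnxl pstg weoux pqgli xmfg
Hunk 2: at line 3 remove [pstg] add [dodxm,vrtdh] -> 9 lines: dsuw pqdo lxo pbnxl dodxm vrtdh weoux pqgli xmfg
Hunk 3: at line 5 remove [weoux] add [bvp,vdz] -> 10 lines: dsuw pqdo lxo pbnxl dodxm vrtdh bvp vdz pqgli xmfg
Hunk 4: at line 2 remove [pbnxl,dodxm] add [wqfbj,bfbex] -> 10 lines: dsuw pqdo lxo wqfbj bfbex vrtdh bvp vdz pqgli xmfg
Hunk 5: at line 6 remove [vdz] add [scd,huhn] -> 11 lines: dsuw pqdo lxo wqfbj bfbex vrtdh bvp scd huhn pqgli xmfg
Hunk 6: at line 7 remove [huhn] add [kcke,kgv] -> 12 lines: dsuw pqdo lxo wqfbj bfbex vrtdh bvp scd kcke kgv pqgli xmfg
Final line count: 12

Answer: 12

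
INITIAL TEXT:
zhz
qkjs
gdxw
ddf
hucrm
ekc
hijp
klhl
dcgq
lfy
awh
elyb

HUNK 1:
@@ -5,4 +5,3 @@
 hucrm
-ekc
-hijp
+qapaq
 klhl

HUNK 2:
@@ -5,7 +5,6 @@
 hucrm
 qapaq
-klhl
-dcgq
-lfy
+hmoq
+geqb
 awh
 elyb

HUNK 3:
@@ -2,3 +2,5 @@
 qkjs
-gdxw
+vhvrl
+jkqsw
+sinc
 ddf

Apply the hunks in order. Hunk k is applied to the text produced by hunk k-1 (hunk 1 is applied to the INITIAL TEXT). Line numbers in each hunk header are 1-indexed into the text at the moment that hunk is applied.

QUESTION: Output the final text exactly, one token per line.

Answer: zhz
qkjs
vhvrl
jkqsw
sinc
ddf
hucrm
qapaq
hmoq
geqb
awh
elyb

Derivation:
Hunk 1: at line 5 remove [ekc,hijp] add [qapaq] -> 11 lines: zhz qkjs gdxw ddf hucrm qapaq klhl dcgq lfy awh elyb
Hunk 2: at line 5 remove [klhl,dcgq,lfy] add [hmoq,geqb] -> 10 lines: zhz qkjs gdxw ddf hucrm qapaq hmoq geqb awh elyb
Hunk 3: at line 2 remove [gdxw] add [vhvrl,jkqsw,sinc] -> 12 lines: zhz qkjs vhvrl jkqsw sinc ddf hucrm qapaq hmoq geqb awh elyb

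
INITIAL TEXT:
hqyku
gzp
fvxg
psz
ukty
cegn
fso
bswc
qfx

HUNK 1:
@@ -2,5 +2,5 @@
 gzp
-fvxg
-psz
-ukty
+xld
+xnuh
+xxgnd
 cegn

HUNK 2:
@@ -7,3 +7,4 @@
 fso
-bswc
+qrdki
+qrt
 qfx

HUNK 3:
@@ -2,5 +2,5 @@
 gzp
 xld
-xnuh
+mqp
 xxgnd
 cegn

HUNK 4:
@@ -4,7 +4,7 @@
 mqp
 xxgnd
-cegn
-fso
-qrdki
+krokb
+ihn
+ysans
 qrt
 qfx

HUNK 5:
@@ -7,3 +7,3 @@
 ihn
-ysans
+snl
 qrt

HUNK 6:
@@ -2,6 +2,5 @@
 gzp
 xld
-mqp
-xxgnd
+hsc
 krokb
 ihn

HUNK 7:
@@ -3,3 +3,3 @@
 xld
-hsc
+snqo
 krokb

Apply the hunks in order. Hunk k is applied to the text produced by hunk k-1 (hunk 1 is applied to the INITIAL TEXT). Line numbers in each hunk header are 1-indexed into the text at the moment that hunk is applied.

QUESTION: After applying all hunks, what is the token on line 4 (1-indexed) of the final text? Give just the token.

Hunk 1: at line 2 remove [fvxg,psz,ukty] add [xld,xnuh,xxgnd] -> 9 lines: hqyku gzp xld xnuh xxgnd cegn fso bswc qfx
Hunk 2: at line 7 remove [bswc] add [qrdki,qrt] -> 10 lines: hqyku gzp xld xnuh xxgnd cegn fso qrdki qrt qfx
Hunk 3: at line 2 remove [xnuh] add [mqp] -> 10 lines: hqyku gzp xld mqp xxgnd cegn fso qrdki qrt qfx
Hunk 4: at line 4 remove [cegn,fso,qrdki] add [krokb,ihn,ysans] -> 10 lines: hqyku gzp xld mqp xxgnd krokb ihn ysans qrt qfx
Hunk 5: at line 7 remove [ysans] add [snl] -> 10 lines: hqyku gzp xld mqp xxgnd krokb ihn snl qrt qfx
Hunk 6: at line 2 remove [mqp,xxgnd] add [hsc] -> 9 lines: hqyku gzp xld hsc krokb ihn snl qrt qfx
Hunk 7: at line 3 remove [hsc] add [snqo] -> 9 lines: hqyku gzp xld snqo krokb ihn snl qrt qfx
Final line 4: snqo

Answer: snqo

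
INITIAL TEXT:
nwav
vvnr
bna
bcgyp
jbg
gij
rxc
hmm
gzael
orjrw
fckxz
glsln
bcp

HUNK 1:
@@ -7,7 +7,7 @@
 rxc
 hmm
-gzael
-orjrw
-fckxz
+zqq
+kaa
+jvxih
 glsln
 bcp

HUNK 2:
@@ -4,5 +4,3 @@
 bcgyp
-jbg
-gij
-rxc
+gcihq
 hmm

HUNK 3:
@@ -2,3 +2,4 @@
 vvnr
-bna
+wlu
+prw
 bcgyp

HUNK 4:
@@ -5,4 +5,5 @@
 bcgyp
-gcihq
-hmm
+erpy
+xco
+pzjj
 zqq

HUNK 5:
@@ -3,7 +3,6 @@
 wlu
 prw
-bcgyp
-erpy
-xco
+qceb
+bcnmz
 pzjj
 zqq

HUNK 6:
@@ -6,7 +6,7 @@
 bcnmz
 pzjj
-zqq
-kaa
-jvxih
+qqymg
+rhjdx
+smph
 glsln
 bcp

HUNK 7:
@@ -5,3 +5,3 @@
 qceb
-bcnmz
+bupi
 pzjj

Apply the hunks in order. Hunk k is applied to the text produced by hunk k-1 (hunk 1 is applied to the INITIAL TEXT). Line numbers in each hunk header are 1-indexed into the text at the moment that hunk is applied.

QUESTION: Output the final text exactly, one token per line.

Answer: nwav
vvnr
wlu
prw
qceb
bupi
pzjj
qqymg
rhjdx
smph
glsln
bcp

Derivation:
Hunk 1: at line 7 remove [gzael,orjrw,fckxz] add [zqq,kaa,jvxih] -> 13 lines: nwav vvnr bna bcgyp jbg gij rxc hmm zqq kaa jvxih glsln bcp
Hunk 2: at line 4 remove [jbg,gij,rxc] add [gcihq] -> 11 lines: nwav vvnr bna bcgyp gcihq hmm zqq kaa jvxih glsln bcp
Hunk 3: at line 2 remove [bna] add [wlu,prw] -> 12 lines: nwav vvnr wlu prw bcgyp gcihq hmm zqq kaa jvxih glsln bcp
Hunk 4: at line 5 remove [gcihq,hmm] add [erpy,xco,pzjj] -> 13 lines: nwav vvnr wlu prw bcgyp erpy xco pzjj zqq kaa jvxih glsln bcp
Hunk 5: at line 3 remove [bcgyp,erpy,xco] add [qceb,bcnmz] -> 12 lines: nwav vvnr wlu prw qceb bcnmz pzjj zqq kaa jvxih glsln bcp
Hunk 6: at line 6 remove [zqq,kaa,jvxih] add [qqymg,rhjdx,smph] -> 12 lines: nwav vvnr wlu prw qceb bcnmz pzjj qqymg rhjdx smph glsln bcp
Hunk 7: at line 5 remove [bcnmz] add [bupi] -> 12 lines: nwav vvnr wlu prw qceb bupi pzjj qqymg rhjdx smph glsln bcp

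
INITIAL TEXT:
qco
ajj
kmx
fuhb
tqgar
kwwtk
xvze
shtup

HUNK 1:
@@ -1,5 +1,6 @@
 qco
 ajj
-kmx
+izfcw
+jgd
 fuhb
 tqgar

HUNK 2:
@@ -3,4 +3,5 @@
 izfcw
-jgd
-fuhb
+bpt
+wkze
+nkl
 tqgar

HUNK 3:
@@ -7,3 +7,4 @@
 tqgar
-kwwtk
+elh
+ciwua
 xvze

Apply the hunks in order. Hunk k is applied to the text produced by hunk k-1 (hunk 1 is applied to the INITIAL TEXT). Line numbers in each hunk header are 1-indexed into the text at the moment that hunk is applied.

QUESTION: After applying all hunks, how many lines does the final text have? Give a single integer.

Hunk 1: at line 1 remove [kmx] add [izfcw,jgd] -> 9 lines: qco ajj izfcw jgd fuhb tqgar kwwtk xvze shtup
Hunk 2: at line 3 remove [jgd,fuhb] add [bpt,wkze,nkl] -> 10 lines: qco ajj izfcw bpt wkze nkl tqgar kwwtk xvze shtup
Hunk 3: at line 7 remove [kwwtk] add [elh,ciwua] -> 11 lines: qco ajj izfcw bpt wkze nkl tqgar elh ciwua xvze shtup
Final line count: 11

Answer: 11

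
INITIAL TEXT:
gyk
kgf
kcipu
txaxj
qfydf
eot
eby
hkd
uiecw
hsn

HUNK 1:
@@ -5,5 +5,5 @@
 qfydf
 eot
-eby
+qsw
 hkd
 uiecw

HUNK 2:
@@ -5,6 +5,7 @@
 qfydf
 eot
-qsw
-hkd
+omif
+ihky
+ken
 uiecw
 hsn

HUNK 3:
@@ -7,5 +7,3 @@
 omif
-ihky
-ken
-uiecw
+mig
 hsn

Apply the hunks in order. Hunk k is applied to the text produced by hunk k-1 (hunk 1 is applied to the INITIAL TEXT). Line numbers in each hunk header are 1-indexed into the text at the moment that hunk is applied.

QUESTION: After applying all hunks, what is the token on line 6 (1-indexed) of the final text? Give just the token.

Answer: eot

Derivation:
Hunk 1: at line 5 remove [eby] add [qsw] -> 10 lines: gyk kgf kcipu txaxj qfydf eot qsw hkd uiecw hsn
Hunk 2: at line 5 remove [qsw,hkd] add [omif,ihky,ken] -> 11 lines: gyk kgf kcipu txaxj qfydf eot omif ihky ken uiecw hsn
Hunk 3: at line 7 remove [ihky,ken,uiecw] add [mig] -> 9 lines: gyk kgf kcipu txaxj qfydf eot omif mig hsn
Final line 6: eot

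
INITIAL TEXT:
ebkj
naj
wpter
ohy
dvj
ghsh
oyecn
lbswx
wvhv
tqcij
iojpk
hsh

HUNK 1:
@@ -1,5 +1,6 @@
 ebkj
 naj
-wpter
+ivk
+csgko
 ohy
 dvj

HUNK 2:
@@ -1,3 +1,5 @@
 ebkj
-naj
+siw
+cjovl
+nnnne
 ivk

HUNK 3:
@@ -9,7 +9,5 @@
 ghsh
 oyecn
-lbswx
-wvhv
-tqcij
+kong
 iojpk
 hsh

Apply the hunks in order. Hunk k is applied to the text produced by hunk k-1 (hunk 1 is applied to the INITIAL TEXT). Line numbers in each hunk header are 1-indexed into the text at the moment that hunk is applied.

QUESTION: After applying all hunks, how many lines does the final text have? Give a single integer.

Answer: 13

Derivation:
Hunk 1: at line 1 remove [wpter] add [ivk,csgko] -> 13 lines: ebkj naj ivk csgko ohy dvj ghsh oyecn lbswx wvhv tqcij iojpk hsh
Hunk 2: at line 1 remove [naj] add [siw,cjovl,nnnne] -> 15 lines: ebkj siw cjovl nnnne ivk csgko ohy dvj ghsh oyecn lbswx wvhv tqcij iojpk hsh
Hunk 3: at line 9 remove [lbswx,wvhv,tqcij] add [kong] -> 13 lines: ebkj siw cjovl nnnne ivk csgko ohy dvj ghsh oyecn kong iojpk hsh
Final line count: 13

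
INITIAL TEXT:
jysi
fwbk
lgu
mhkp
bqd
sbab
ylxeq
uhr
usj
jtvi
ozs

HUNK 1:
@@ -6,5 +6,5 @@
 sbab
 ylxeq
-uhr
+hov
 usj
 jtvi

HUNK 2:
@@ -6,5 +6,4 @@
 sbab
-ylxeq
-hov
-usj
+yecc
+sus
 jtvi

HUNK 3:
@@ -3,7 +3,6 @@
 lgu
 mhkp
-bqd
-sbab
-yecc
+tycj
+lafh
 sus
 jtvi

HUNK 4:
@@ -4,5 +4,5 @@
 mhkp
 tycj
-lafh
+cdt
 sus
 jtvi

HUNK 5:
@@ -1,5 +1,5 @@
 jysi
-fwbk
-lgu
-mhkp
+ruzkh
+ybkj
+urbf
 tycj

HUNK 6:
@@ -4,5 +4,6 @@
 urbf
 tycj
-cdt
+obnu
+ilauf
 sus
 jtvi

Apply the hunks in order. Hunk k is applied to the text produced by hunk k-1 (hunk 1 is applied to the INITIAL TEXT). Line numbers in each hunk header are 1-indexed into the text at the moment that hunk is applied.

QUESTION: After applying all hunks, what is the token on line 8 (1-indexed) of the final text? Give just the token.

Answer: sus

Derivation:
Hunk 1: at line 6 remove [uhr] add [hov] -> 11 lines: jysi fwbk lgu mhkp bqd sbab ylxeq hov usj jtvi ozs
Hunk 2: at line 6 remove [ylxeq,hov,usj] add [yecc,sus] -> 10 lines: jysi fwbk lgu mhkp bqd sbab yecc sus jtvi ozs
Hunk 3: at line 3 remove [bqd,sbab,yecc] add [tycj,lafh] -> 9 lines: jysi fwbk lgu mhkp tycj lafh sus jtvi ozs
Hunk 4: at line 4 remove [lafh] add [cdt] -> 9 lines: jysi fwbk lgu mhkp tycj cdt sus jtvi ozs
Hunk 5: at line 1 remove [fwbk,lgu,mhkp] add [ruzkh,ybkj,urbf] -> 9 lines: jysi ruzkh ybkj urbf tycj cdt sus jtvi ozs
Hunk 6: at line 4 remove [cdt] add [obnu,ilauf] -> 10 lines: jysi ruzkh ybkj urbf tycj obnu ilauf sus jtvi ozs
Final line 8: sus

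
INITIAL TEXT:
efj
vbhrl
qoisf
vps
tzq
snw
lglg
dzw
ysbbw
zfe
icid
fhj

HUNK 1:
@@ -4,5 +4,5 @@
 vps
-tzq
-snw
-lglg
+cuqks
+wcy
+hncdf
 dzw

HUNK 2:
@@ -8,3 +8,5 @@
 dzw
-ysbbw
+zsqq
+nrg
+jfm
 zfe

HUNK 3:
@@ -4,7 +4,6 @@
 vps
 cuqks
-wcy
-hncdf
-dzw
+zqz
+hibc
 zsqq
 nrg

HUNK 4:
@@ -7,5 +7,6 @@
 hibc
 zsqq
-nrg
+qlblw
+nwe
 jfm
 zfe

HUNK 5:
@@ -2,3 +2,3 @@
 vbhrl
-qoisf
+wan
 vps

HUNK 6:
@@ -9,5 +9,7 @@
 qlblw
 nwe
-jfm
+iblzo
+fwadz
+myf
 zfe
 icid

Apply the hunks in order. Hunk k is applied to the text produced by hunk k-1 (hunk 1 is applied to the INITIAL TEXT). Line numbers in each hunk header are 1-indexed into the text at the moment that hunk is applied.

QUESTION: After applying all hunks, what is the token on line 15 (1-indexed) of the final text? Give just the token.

Hunk 1: at line 4 remove [tzq,snw,lglg] add [cuqks,wcy,hncdf] -> 12 lines: efj vbhrl qoisf vps cuqks wcy hncdf dzw ysbbw zfe icid fhj
Hunk 2: at line 8 remove [ysbbw] add [zsqq,nrg,jfm] -> 14 lines: efj vbhrl qoisf vps cuqks wcy hncdf dzw zsqq nrg jfm zfe icid fhj
Hunk 3: at line 4 remove [wcy,hncdf,dzw] add [zqz,hibc] -> 13 lines: efj vbhrl qoisf vps cuqks zqz hibc zsqq nrg jfm zfe icid fhj
Hunk 4: at line 7 remove [nrg] add [qlblw,nwe] -> 14 lines: efj vbhrl qoisf vps cuqks zqz hibc zsqq qlblw nwe jfm zfe icid fhj
Hunk 5: at line 2 remove [qoisf] add [wan] -> 14 lines: efj vbhrl wan vps cuqks zqz hibc zsqq qlblw nwe jfm zfe icid fhj
Hunk 6: at line 9 remove [jfm] add [iblzo,fwadz,myf] -> 16 lines: efj vbhrl wan vps cuqks zqz hibc zsqq qlblw nwe iblzo fwadz myf zfe icid fhj
Final line 15: icid

Answer: icid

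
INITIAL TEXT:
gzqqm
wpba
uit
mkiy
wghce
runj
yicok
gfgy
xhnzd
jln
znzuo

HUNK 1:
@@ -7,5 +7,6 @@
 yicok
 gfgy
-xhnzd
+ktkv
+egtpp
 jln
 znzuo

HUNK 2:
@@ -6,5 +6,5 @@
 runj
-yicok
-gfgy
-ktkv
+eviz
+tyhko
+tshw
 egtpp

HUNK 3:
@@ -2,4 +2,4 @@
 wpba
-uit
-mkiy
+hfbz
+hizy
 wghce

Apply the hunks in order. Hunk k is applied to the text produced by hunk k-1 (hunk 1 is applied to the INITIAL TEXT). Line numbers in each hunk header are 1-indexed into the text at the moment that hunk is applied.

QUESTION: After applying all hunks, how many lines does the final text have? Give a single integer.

Hunk 1: at line 7 remove [xhnzd] add [ktkv,egtpp] -> 12 lines: gzqqm wpba uit mkiy wghce runj yicok gfgy ktkv egtpp jln znzuo
Hunk 2: at line 6 remove [yicok,gfgy,ktkv] add [eviz,tyhko,tshw] -> 12 lines: gzqqm wpba uit mkiy wghce runj eviz tyhko tshw egtpp jln znzuo
Hunk 3: at line 2 remove [uit,mkiy] add [hfbz,hizy] -> 12 lines: gzqqm wpba hfbz hizy wghce runj eviz tyhko tshw egtpp jln znzuo
Final line count: 12

Answer: 12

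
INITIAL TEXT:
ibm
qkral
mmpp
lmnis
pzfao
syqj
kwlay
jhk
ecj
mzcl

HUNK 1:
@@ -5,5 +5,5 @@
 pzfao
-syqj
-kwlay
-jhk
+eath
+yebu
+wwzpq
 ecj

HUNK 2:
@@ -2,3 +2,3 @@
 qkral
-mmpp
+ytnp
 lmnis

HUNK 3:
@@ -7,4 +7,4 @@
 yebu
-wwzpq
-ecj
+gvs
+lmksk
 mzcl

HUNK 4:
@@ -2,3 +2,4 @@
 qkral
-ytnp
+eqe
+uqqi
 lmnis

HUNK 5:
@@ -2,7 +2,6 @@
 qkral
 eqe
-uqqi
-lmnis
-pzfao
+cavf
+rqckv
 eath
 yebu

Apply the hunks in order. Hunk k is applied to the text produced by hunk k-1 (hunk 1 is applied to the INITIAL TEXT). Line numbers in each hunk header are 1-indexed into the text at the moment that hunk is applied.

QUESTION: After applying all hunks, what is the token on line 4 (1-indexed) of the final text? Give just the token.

Hunk 1: at line 5 remove [syqj,kwlay,jhk] add [eath,yebu,wwzpq] -> 10 lines: ibm qkral mmpp lmnis pzfao eath yebu wwzpq ecj mzcl
Hunk 2: at line 2 remove [mmpp] add [ytnp] -> 10 lines: ibm qkral ytnp lmnis pzfao eath yebu wwzpq ecj mzcl
Hunk 3: at line 7 remove [wwzpq,ecj] add [gvs,lmksk] -> 10 lines: ibm qkral ytnp lmnis pzfao eath yebu gvs lmksk mzcl
Hunk 4: at line 2 remove [ytnp] add [eqe,uqqi] -> 11 lines: ibm qkral eqe uqqi lmnis pzfao eath yebu gvs lmksk mzcl
Hunk 5: at line 2 remove [uqqi,lmnis,pzfao] add [cavf,rqckv] -> 10 lines: ibm qkral eqe cavf rqckv eath yebu gvs lmksk mzcl
Final line 4: cavf

Answer: cavf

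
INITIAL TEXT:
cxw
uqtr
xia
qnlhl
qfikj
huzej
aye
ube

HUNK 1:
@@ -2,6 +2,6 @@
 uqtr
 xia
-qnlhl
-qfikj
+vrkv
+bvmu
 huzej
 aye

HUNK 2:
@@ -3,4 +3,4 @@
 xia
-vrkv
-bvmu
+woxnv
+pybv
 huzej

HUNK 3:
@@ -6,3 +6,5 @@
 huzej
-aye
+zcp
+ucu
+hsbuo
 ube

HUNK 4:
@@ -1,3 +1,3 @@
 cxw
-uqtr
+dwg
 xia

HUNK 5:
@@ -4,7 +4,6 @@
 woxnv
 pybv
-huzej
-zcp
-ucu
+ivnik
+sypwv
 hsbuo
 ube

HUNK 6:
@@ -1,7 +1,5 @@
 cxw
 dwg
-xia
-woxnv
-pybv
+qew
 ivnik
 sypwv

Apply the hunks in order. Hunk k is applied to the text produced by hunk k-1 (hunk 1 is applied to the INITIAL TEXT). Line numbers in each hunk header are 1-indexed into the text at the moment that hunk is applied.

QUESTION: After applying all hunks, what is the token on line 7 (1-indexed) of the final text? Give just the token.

Answer: ube

Derivation:
Hunk 1: at line 2 remove [qnlhl,qfikj] add [vrkv,bvmu] -> 8 lines: cxw uqtr xia vrkv bvmu huzej aye ube
Hunk 2: at line 3 remove [vrkv,bvmu] add [woxnv,pybv] -> 8 lines: cxw uqtr xia woxnv pybv huzej aye ube
Hunk 3: at line 6 remove [aye] add [zcp,ucu,hsbuo] -> 10 lines: cxw uqtr xia woxnv pybv huzej zcp ucu hsbuo ube
Hunk 4: at line 1 remove [uqtr] add [dwg] -> 10 lines: cxw dwg xia woxnv pybv huzej zcp ucu hsbuo ube
Hunk 5: at line 4 remove [huzej,zcp,ucu] add [ivnik,sypwv] -> 9 lines: cxw dwg xia woxnv pybv ivnik sypwv hsbuo ube
Hunk 6: at line 1 remove [xia,woxnv,pybv] add [qew] -> 7 lines: cxw dwg qew ivnik sypwv hsbuo ube
Final line 7: ube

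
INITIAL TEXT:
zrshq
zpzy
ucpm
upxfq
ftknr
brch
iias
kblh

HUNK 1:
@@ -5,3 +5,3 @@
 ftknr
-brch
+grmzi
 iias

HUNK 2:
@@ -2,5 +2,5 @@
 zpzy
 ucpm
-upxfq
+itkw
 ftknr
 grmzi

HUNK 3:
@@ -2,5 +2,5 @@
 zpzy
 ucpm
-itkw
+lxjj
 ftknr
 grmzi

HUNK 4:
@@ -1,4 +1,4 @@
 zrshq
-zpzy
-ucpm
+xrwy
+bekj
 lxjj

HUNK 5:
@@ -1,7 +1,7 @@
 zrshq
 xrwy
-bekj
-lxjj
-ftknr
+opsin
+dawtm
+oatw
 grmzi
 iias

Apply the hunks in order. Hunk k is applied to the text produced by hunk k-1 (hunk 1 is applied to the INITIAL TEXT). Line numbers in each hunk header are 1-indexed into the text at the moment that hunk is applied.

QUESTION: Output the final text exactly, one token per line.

Answer: zrshq
xrwy
opsin
dawtm
oatw
grmzi
iias
kblh

Derivation:
Hunk 1: at line 5 remove [brch] add [grmzi] -> 8 lines: zrshq zpzy ucpm upxfq ftknr grmzi iias kblh
Hunk 2: at line 2 remove [upxfq] add [itkw] -> 8 lines: zrshq zpzy ucpm itkw ftknr grmzi iias kblh
Hunk 3: at line 2 remove [itkw] add [lxjj] -> 8 lines: zrshq zpzy ucpm lxjj ftknr grmzi iias kblh
Hunk 4: at line 1 remove [zpzy,ucpm] add [xrwy,bekj] -> 8 lines: zrshq xrwy bekj lxjj ftknr grmzi iias kblh
Hunk 5: at line 1 remove [bekj,lxjj,ftknr] add [opsin,dawtm,oatw] -> 8 lines: zrshq xrwy opsin dawtm oatw grmzi iias kblh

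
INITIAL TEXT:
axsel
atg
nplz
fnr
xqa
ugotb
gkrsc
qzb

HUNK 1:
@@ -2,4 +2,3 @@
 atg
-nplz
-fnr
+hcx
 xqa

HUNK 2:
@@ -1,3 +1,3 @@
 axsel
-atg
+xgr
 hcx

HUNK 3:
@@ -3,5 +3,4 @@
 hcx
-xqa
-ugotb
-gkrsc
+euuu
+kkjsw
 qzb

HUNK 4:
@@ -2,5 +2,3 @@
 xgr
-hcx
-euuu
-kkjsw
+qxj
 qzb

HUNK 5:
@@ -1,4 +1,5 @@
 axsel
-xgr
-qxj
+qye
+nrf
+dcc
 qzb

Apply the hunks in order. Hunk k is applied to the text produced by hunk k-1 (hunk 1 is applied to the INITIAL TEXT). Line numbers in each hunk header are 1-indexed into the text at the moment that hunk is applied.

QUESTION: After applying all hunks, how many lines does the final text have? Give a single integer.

Hunk 1: at line 2 remove [nplz,fnr] add [hcx] -> 7 lines: axsel atg hcx xqa ugotb gkrsc qzb
Hunk 2: at line 1 remove [atg] add [xgr] -> 7 lines: axsel xgr hcx xqa ugotb gkrsc qzb
Hunk 3: at line 3 remove [xqa,ugotb,gkrsc] add [euuu,kkjsw] -> 6 lines: axsel xgr hcx euuu kkjsw qzb
Hunk 4: at line 2 remove [hcx,euuu,kkjsw] add [qxj] -> 4 lines: axsel xgr qxj qzb
Hunk 5: at line 1 remove [xgr,qxj] add [qye,nrf,dcc] -> 5 lines: axsel qye nrf dcc qzb
Final line count: 5

Answer: 5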